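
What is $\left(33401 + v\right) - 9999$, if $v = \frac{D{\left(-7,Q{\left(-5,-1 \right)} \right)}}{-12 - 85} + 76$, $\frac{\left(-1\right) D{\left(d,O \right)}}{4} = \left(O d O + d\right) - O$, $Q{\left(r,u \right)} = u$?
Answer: $\frac{2277314}{97} \approx 23477.0$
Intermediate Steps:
$D{\left(d,O \right)} = - 4 d + 4 O - 4 d O^{2}$ ($D{\left(d,O \right)} = - 4 \left(\left(O d O + d\right) - O\right) = - 4 \left(\left(d O^{2} + d\right) - O\right) = - 4 \left(\left(d + d O^{2}\right) - O\right) = - 4 \left(d - O + d O^{2}\right) = - 4 d + 4 O - 4 d O^{2}$)
$v = \frac{7320}{97}$ ($v = \frac{\left(-4\right) \left(-7\right) + 4 \left(-1\right) - - 28 \left(-1\right)^{2}}{-12 - 85} + 76 = \frac{28 - 4 - \left(-28\right) 1}{-97} + 76 = \left(28 - 4 + 28\right) \left(- \frac{1}{97}\right) + 76 = 52 \left(- \frac{1}{97}\right) + 76 = - \frac{52}{97} + 76 = \frac{7320}{97} \approx 75.464$)
$\left(33401 + v\right) - 9999 = \left(33401 + \frac{7320}{97}\right) - 9999 = \frac{3247217}{97} - 9999 = \frac{2277314}{97}$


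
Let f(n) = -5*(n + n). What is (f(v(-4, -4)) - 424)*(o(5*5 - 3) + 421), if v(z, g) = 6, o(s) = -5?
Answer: -201344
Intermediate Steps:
f(n) = -10*n
(f(v(-4, -4)) - 424)*(o(5*5 - 3) + 421) = (-10*6 - 424)*(-5 + 421) = (-60 - 424)*416 = -484*416 = -201344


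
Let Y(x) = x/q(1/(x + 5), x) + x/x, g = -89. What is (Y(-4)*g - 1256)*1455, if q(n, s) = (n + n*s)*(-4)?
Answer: -1913810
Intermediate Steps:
q(n, s) = -4*n - 4*n*s
Y(x) = 1 - x*(5 + x)/(4*(1 + x)) (Y(x) = x/((-4*(1 + x)/(x + 5))) + x/x = x/((-4*(1 + x)/(5 + x))) + 1 = x*(-(5 + x)/(4*(1 + x))) + 1 = -x*(5 + x)/(4*(1 + x)) + 1 = 1 - x*(5 + x)/(4*(1 + x)))
(Y(-4)*g - 1256)*1455 = (((4 - 1*(-4) - 1*(-4)²)/(4*(1 - 4)))*(-89) - 1256)*1455 = (((¼)*(4 + 4 - 1*16)/(-3))*(-89) - 1256)*1455 = (((¼)*(-⅓)*(4 + 4 - 16))*(-89) - 1256)*1455 = (((¼)*(-⅓)*(-8))*(-89) - 1256)*1455 = ((⅔)*(-89) - 1256)*1455 = (-178/3 - 1256)*1455 = -3946/3*1455 = -1913810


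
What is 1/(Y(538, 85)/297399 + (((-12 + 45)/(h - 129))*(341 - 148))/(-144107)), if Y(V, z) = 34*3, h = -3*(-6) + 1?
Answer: 142857592310/106394387 ≈ 1342.7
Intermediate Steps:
h = 19 (h = 18 + 1 = 19)
Y(V, z) = 102
1/(Y(538, 85)/297399 + (((-12 + 45)/(h - 129))*(341 - 148))/(-144107)) = 1/(102/297399 + (((-12 + 45)/(19 - 129))*(341 - 148))/(-144107)) = 1/(102*(1/297399) + ((33/(-110))*193)*(-1/144107)) = 1/(34/99133 + ((33*(-1/110))*193)*(-1/144107)) = 1/(34/99133 - 3/10*193*(-1/144107)) = 1/(34/99133 - 579/10*(-1/144107)) = 1/(34/99133 + 579/1441070) = 1/(106394387/142857592310) = 142857592310/106394387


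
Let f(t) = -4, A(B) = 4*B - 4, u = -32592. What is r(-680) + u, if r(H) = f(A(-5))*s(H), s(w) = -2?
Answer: -32584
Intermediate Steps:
A(B) = -4 + 4*B
r(H) = 8 (r(H) = -4*(-2) = 8)
r(-680) + u = 8 - 32592 = -32584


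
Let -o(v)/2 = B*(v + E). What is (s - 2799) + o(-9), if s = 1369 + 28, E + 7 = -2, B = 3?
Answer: -1294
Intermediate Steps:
E = -9 (E = -7 - 2 = -9)
s = 1397
o(v) = 54 - 6*v (o(v) = -6*(v - 9) = -6*(-9 + v) = -2*(-27 + 3*v) = 54 - 6*v)
(s - 2799) + o(-9) = (1397 - 2799) + (54 - 6*(-9)) = -1402 + (54 + 54) = -1402 + 108 = -1294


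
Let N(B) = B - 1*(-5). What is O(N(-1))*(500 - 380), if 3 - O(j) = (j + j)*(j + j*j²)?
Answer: -64920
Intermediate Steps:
N(B) = 5 + B (N(B) = B + 5 = 5 + B)
O(j) = 3 - 2*j*(j + j³) (O(j) = 3 - (j + j)*(j + j*j²) = 3 - 2*j*(j + j³))
O(N(-1))*(500 - 380) = (3 - 2*(5 - 1)² - 2*(5 - 1)⁴)*(500 - 380) = (3 - 2*4² - 2*4⁴)*120 = (3 - 2*16 - 2*256)*120 = (3 - 32 - 512)*120 = -541*120 = -64920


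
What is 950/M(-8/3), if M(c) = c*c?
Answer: 4275/32 ≈ 133.59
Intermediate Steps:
M(c) = c²
950/M(-8/3) = 950/((-8/3)²) = 950/(64/9) = 950*(9/64) = 4275/32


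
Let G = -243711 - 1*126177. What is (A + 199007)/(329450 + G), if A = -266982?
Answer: 67975/40438 ≈ 1.6810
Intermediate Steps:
G = -369888 (G = -243711 - 126177 = -369888)
(A + 199007)/(329450 + G) = (-266982 + 199007)/(329450 - 369888) = -67975/(-40438) = -67975*(-1/40438) = 67975/40438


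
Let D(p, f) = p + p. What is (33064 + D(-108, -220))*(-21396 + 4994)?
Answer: -538772896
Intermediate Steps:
D(p, f) = 2*p
(33064 + D(-108, -220))*(-21396 + 4994) = (33064 + 2*(-108))*(-21396 + 4994) = (33064 - 216)*(-16402) = 32848*(-16402) = -538772896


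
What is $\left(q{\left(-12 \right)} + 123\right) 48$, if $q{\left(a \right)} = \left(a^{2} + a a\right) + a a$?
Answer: $26640$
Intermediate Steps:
$q{\left(a \right)} = 3 a^{2}$ ($q{\left(a \right)} = \left(a^{2} + a^{2}\right) + a^{2} = 2 a^{2} + a^{2} = 3 a^{2}$)
$\left(q{\left(-12 \right)} + 123\right) 48 = \left(3 \left(-12\right)^{2} + 123\right) 48 = \left(3 \cdot 144 + 123\right) 48 = \left(432 + 123\right) 48 = 555 \cdot 48 = 26640$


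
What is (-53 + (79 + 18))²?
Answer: 1936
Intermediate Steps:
(-53 + (79 + 18))² = (-53 + 97)² = 44² = 1936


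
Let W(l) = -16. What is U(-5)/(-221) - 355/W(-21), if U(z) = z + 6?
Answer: 78439/3536 ≈ 22.183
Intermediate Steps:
U(z) = 6 + z
U(-5)/(-221) - 355/W(-21) = (6 - 5)/(-221) - 355/(-16) = 1*(-1/221) - 355*(-1/16) = -1/221 + 355/16 = 78439/3536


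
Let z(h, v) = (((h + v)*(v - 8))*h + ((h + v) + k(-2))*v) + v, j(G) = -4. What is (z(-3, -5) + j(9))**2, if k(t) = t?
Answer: 73441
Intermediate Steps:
z(h, v) = v + v*(-2 + h + v) + h*(-8 + v)*(h + v) (z(h, v) = (((h + v)*(v - 8))*h + ((h + v) - 2)*v) + v = (((h + v)*(-8 + v))*h + (-2 + h + v)*v) + v = (((-8 + v)*(h + v))*h + v*(-2 + h + v)) + v = (h*(-8 + v)*(h + v) + v*(-2 + h + v)) + v = (v*(-2 + h + v) + h*(-8 + v)*(h + v)) + v = v + v*(-2 + h + v) + h*(-8 + v)*(h + v))
(z(-3, -5) + j(9))**2 = (((-5)**2 - 1*(-5) - 8*(-3)**2 - 3*(-5)**2 - 5*(-3)**2 - 7*(-3)*(-5)) - 4)**2 = ((25 + 5 - 8*9 - 3*25 - 5*9 - 105) - 4)**2 = ((25 + 5 - 72 - 75 - 45 - 105) - 4)**2 = (-267 - 4)**2 = (-271)**2 = 73441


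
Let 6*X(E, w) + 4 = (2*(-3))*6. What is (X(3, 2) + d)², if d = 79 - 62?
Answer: 961/9 ≈ 106.78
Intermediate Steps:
X(E, w) = -20/3 (X(E, w) = -⅔ + ((2*(-3))*6)/6 = -⅔ + (-6*6)/6 = -⅔ + (⅙)*(-36) = -⅔ - 6 = -20/3)
d = 17
(X(3, 2) + d)² = (-20/3 + 17)² = (31/3)² = 961/9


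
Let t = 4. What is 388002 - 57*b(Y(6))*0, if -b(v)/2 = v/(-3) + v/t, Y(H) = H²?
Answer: 388002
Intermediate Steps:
b(v) = v/6 (b(v) = -2*(v/(-3) + v/4) = -2*(v*(-⅓) + v*(¼)) = -2*(-v/3 + v/4) = -(-1)*v/6 = v/6)
388002 - 57*b(Y(6))*0 = 388002 - 57*((⅙)*6²)*0 = 388002 - 57*((⅙)*36)*0 = 388002 - 57*6*0 = 388002 - 342*0 = 388002 - 1*0 = 388002 + 0 = 388002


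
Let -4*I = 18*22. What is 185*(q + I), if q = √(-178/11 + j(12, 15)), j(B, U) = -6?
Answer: -18315 + 370*I*√671/11 ≈ -18315.0 + 871.31*I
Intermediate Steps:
I = -99 (I = -9*22/2 = -¼*396 = -99)
q = 2*I*√671/11 (q = √(-178/11 - 6) = √(-244/11) = 2*I*√671/11 ≈ 4.7098*I)
185*(q + I) = 185*(2*I*√671/11 - 99) = 185*(-99 + 2*I*√671/11) = -18315 + 370*I*√671/11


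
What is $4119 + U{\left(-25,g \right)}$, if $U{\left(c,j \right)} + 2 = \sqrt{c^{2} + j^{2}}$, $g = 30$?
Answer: $4117 + 5 \sqrt{61} \approx 4156.1$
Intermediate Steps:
$U{\left(c,j \right)} = -2 + \sqrt{c^{2} + j^{2}}$
$4119 + U{\left(-25,g \right)} = 4119 - \left(2 - \sqrt{\left(-25\right)^{2} + 30^{2}}\right) = 4119 - \left(2 - \sqrt{625 + 900}\right) = 4119 - \left(2 - \sqrt{1525}\right) = 4119 - \left(2 - 5 \sqrt{61}\right) = 4117 + 5 \sqrt{61}$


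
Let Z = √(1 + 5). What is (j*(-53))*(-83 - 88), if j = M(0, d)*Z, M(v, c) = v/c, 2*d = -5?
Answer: 0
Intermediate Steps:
d = -5/2 (d = (½)*(-5) = -5/2 ≈ -2.5000)
Z = √6 ≈ 2.4495
j = 0 (j = (0/(-5/2))*√6 = (0*(-⅖))*√6 = 0*√6 = 0)
(j*(-53))*(-83 - 88) = (0*(-53))*(-83 - 88) = 0*(-171) = 0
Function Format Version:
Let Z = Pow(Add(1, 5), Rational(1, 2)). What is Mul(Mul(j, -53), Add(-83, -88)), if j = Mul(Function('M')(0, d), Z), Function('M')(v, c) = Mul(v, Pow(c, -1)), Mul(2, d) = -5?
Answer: 0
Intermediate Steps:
d = Rational(-5, 2) (d = Mul(Rational(1, 2), -5) = Rational(-5, 2) ≈ -2.5000)
Z = Pow(6, Rational(1, 2)) ≈ 2.4495
j = 0 (j = Mul(Mul(0, Pow(Rational(-5, 2), -1)), Pow(6, Rational(1, 2))) = Mul(Mul(0, Rational(-2, 5)), Pow(6, Rational(1, 2))) = Mul(0, Pow(6, Rational(1, 2))) = 0)
Mul(Mul(j, -53), Add(-83, -88)) = Mul(Mul(0, -53), Add(-83, -88)) = Mul(0, -171) = 0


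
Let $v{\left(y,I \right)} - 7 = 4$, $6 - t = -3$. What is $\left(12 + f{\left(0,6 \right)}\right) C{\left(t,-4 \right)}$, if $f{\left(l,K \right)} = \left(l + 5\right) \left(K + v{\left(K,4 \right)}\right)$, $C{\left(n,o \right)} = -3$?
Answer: $-291$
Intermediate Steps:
$t = 9$ ($t = 6 - -3 = 6 + 3 = 9$)
$v{\left(y,I \right)} = 11$ ($v{\left(y,I \right)} = 7 + 4 = 11$)
$f{\left(l,K \right)} = \left(5 + l\right) \left(11 + K\right)$ ($f{\left(l,K \right)} = \left(l + 5\right) \left(K + 11\right) = \left(5 + l\right) \left(11 + K\right)$)
$\left(12 + f{\left(0,6 \right)}\right) C{\left(t,-4 \right)} = \left(12 + \left(55 + 5 \cdot 6 + 11 \cdot 0 + 6 \cdot 0\right)\right) \left(-3\right) = \left(12 + \left(55 + 30 + 0 + 0\right)\right) \left(-3\right) = \left(12 + 85\right) \left(-3\right) = 97 \left(-3\right) = -291$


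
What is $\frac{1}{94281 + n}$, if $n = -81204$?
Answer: $\frac{1}{13077} \approx 7.647 \cdot 10^{-5}$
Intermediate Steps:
$\frac{1}{94281 + n} = \frac{1}{94281 - 81204} = \frac{1}{13077}$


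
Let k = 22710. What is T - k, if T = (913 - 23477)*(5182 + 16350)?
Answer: -485870758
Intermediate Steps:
T = -485848048 (T = -22564*21532 = -485848048)
T - k = -485848048 - 1*22710 = -485848048 - 22710 = -485870758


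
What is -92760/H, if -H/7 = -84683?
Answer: -92760/592781 ≈ -0.15648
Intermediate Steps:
H = 592781 (H = -7*(-84683) = 592781)
-92760/H = -92760/592781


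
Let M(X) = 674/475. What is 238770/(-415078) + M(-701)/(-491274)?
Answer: -13929622232018/24215147237925 ≈ -0.57524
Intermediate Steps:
M(X) = 674/475 (M(X) = 674*(1/475) = 674/475)
238770/(-415078) + M(-701)/(-491274) = 238770/(-415078) + (674/475)/(-491274) = 238770*(-1/415078) + (674/475)*(-1/491274) = -119385/207539 - 337/116677575 = -13929622232018/24215147237925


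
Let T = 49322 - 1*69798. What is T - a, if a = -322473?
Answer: 301997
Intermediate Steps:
T = -20476 (T = 49322 - 69798 = -20476)
T - a = -20476 - 1*(-322473) = -20476 + 322473 = 301997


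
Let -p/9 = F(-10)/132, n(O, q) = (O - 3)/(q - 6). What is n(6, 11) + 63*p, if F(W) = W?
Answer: 4791/110 ≈ 43.555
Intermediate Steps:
n(O, q) = (-3 + O)/(-6 + q)
p = 15/22 (p = -(-90)/132 = -9*(-5/66) = 15/22 ≈ 0.68182)
n(6, 11) + 63*p = (-3 + 6)/(-6 + 11) + 63*(15/22) = 3/5 + 945/22 = (⅕)*3 + 945/22 = ⅗ + 945/22 = 4791/110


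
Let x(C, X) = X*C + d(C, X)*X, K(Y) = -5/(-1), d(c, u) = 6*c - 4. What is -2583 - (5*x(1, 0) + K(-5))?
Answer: -2588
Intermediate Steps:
d(c, u) = -4 + 6*c
K(Y) = 5 (K(Y) = -5*(-1) = 5)
x(C, X) = C*X + X*(-4 + 6*C) (x(C, X) = X*C + (-4 + 6*C)*X = C*X + X*(-4 + 6*C))
-2583 - (5*x(1, 0) + K(-5)) = -2583 - (5*(0*(-4 + 7*1)) + 5) = -2583 - (5*(0*(-4 + 7)) + 5) = -2583 - (5*(0*3) + 5) = -2583 - (5*0 + 5) = -2583 - (0 + 5) = -2583 - 1*5 = -2583 - 5 = -2588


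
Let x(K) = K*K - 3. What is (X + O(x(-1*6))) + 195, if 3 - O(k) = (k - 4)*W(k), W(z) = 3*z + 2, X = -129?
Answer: -2860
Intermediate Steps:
W(z) = 2 + 3*z
x(K) = -3 + K² (x(K) = K² - 3 = -3 + K²)
O(k) = 3 - (-4 + k)*(2 + 3*k) (O(k) = 3 - (k - 4)*(2 + 3*k) = 3 - (-4 + k)*(2 + 3*k))
(X + O(x(-1*6))) + 195 = (-129 + (11 - 3*(-3 + (-1*6)²)² + 10*(-3 + (-1*6)²))) + 195 = (-129 + (11 - 3*(-3 + (-6)²)² + 10*(-3 + (-6)²))) + 195 = (-129 + (11 - 3*(-3 + 36)² + 10*(-3 + 36))) + 195 = (-129 + (11 - 3*33² + 10*33)) + 195 = (-129 + (11 - 3*1089 + 330)) + 195 = (-129 + (11 - 3267 + 330)) + 195 = (-129 - 2926) + 195 = -3055 + 195 = -2860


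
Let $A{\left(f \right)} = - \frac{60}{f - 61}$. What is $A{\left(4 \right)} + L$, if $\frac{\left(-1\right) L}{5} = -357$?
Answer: $\frac{33935}{19} \approx 1786.1$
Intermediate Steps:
$L = 1785$ ($L = \left(-5\right) \left(-357\right) = 1785$)
$A{\left(f \right)} = - \frac{60}{-61 + f}$
$A{\left(4 \right)} + L = - \frac{60}{-61 + 4} + 1785 = - \frac{60}{-57} + 1785 = \left(-60\right) \left(- \frac{1}{57}\right) + 1785 = \frac{20}{19} + 1785 = \frac{33935}{19}$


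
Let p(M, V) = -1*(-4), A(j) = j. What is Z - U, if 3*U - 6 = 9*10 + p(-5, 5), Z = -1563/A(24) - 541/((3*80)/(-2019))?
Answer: 1068649/240 ≈ 4452.7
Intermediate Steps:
p(M, V) = 4
Z = 358883/80 (Z = -1563/24 - 541/((3*80)/(-2019)) = -1563*1/24 - 541/(240*(-1/2019)) = -521/8 - 541/(-80/673) = -521/8 - 541*(-673/80) = -521/8 + 364093/80 = 358883/80 ≈ 4486.0)
U = 100/3 (U = 2 + (9*10 + 4)/3 = 2 + (90 + 4)/3 = 2 + (1/3)*94 = 2 + 94/3 = 100/3 ≈ 33.333)
Z - U = 358883/80 - 1*100/3 = 358883/80 - 100/3 = 1068649/240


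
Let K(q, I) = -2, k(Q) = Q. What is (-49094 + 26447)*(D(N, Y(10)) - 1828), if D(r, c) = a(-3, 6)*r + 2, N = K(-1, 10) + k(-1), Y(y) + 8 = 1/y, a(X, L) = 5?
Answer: 41693127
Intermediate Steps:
Y(y) = -8 + 1/y
N = -3 (N = -2 - 1 = -3)
D(r, c) = 2 + 5*r (D(r, c) = 5*r + 2 = 2 + 5*r)
(-49094 + 26447)*(D(N, Y(10)) - 1828) = (-49094 + 26447)*((2 + 5*(-3)) - 1828) = -22647*((2 - 15) - 1828) = -22647*(-13 - 1828) = -22647*(-1841) = 41693127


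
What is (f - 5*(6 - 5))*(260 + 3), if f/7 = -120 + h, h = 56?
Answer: -119139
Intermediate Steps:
f = -448 (f = 7*(-120 + 56) = 7*(-64) = -448)
(f - 5*(6 - 5))*(260 + 3) = (-448 - 5*(6 - 5))*(260 + 3) = (-448 - 5*1)*263 = (-448 - 5)*263 = -453*263 = -119139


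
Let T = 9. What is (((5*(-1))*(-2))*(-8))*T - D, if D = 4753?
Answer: -5473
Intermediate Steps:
(((5*(-1))*(-2))*(-8))*T - D = (((5*(-1))*(-2))*(-8))*9 - 1*4753 = (-5*(-2)*(-8))*9 - 4753 = (10*(-8))*9 - 4753 = -80*9 - 4753 = -720 - 4753 = -5473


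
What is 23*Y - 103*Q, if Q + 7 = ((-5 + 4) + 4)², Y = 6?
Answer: -68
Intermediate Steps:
Q = 2 (Q = -7 + ((-5 + 4) + 4)² = -7 + (-1 + 4)² = -7 + 3² = -7 + 9 = 2)
23*Y - 103*Q = 23*6 - 103*2 = 138 - 206 = -68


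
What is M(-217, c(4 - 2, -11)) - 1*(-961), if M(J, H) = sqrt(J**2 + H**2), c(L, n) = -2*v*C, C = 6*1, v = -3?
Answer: 961 + sqrt(48385) ≈ 1181.0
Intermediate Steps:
C = 6
c(L, n) = 36 (c(L, n) = -(-6)*6 = -2*(-18) = 36)
M(J, H) = sqrt(H**2 + J**2)
M(-217, c(4 - 2, -11)) - 1*(-961) = sqrt(36**2 + (-217)**2) - 1*(-961) = sqrt(1296 + 47089) + 961 = sqrt(48385) + 961 = 961 + sqrt(48385)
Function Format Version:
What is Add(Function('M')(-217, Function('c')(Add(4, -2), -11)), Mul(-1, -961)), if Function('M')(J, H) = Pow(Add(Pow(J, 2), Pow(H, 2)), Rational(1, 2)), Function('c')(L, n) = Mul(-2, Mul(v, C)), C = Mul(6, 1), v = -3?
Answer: Add(961, Pow(48385, Rational(1, 2))) ≈ 1181.0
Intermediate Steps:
C = 6
Function('c')(L, n) = 36 (Function('c')(L, n) = Mul(-2, Mul(-3, 6)) = Mul(-2, -18) = 36)
Function('M')(J, H) = Pow(Add(Pow(H, 2), Pow(J, 2)), Rational(1, 2))
Add(Function('M')(-217, Function('c')(Add(4, -2), -11)), Mul(-1, -961)) = Add(Pow(Add(Pow(36, 2), Pow(-217, 2)), Rational(1, 2)), Mul(-1, -961)) = Add(Pow(Add(1296, 47089), Rational(1, 2)), 961) = Add(Pow(48385, Rational(1, 2)), 961) = Add(961, Pow(48385, Rational(1, 2)))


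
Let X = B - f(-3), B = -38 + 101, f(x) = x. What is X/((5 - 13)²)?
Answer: 33/32 ≈ 1.0313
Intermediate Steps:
B = 63
X = 66 (X = 63 - 1*(-3) = 63 + 3 = 66)
X/((5 - 13)²) = 66/((5 - 13)²) = 66/((-8)²) = 66/64 = 66*(1/64) = 33/32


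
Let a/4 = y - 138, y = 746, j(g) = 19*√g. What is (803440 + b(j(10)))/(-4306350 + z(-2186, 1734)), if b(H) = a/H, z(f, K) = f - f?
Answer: -80344/430635 - 32*√10/10765875 ≈ -0.18658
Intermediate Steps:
z(f, K) = 0
a = 2432 (a = 4*(746 - 138) = 4*608 = 2432)
b(H) = 2432/H
(803440 + b(j(10)))/(-4306350 + z(-2186, 1734)) = (803440 + 2432/((19*√10)))/(-4306350 + 0) = (803440 + 2432*(√10/190))/(-4306350) = (803440 + 64*√10/5)*(-1/4306350) = -80344/430635 - 32*√10/10765875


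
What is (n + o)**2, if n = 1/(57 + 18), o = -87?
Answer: 42562576/5625 ≈ 7566.7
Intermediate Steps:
n = 1/75 ≈ 0.013333
(n + o)**2 = (1/75 - 87)**2 = (-6524/75)**2 = 42562576/5625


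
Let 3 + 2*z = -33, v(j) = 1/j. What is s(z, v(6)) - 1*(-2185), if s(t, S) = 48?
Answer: 2233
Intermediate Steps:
z = -18 (z = -3/2 + (½)*(-33) = -3/2 - 33/2 = -18)
s(z, v(6)) - 1*(-2185) = 48 - 1*(-2185) = 48 + 2185 = 2233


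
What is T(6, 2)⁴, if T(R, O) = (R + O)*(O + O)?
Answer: 1048576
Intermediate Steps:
T(R, O) = 2*O*(O + R) (T(R, O) = (O + R)*(2*O) = 2*O*(O + R))
T(6, 2)⁴ = (2*2*(2 + 6))⁴ = (2*2*8)⁴ = 32⁴ = 1048576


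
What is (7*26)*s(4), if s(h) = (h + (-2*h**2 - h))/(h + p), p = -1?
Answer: -5824/3 ≈ -1941.3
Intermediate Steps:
s(h) = -2*h**2/(-1 + h) (s(h) = (h + (-2*h**2 - h))/(h - 1) = (h + (-h - 2*h**2))/(-1 + h) = (-2*h**2)/(-1 + h) = -2*h**2/(-1 + h))
(7*26)*s(4) = (7*26)*(-2*4**2/(-1 + 4)) = 182*(-2*16/3) = 182*(-2*16*1/3) = 182*(-32/3) = -5824/3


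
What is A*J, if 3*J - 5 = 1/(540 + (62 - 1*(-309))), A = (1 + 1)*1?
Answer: 9112/2733 ≈ 3.3341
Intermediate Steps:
A = 2 (A = 2*1 = 2)
J = 4556/2733 (J = 5/3 + 1/(3*(540 + (62 - 1*(-309)))) = 5/3 + 1/(3*(540 + (62 + 309))) = 5/3 + 1/(3*(540 + 371)) = 5/3 + (1/3)/911 = 5/3 + (1/3)*(1/911) = 5/3 + 1/2733 = 4556/2733 ≈ 1.6670)
A*J = 2*(4556/2733) = 9112/2733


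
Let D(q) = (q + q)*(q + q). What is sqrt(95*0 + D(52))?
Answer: 104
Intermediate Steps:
D(q) = 4*q**2 (D(q) = (2*q)*(2*q) = 4*q**2)
sqrt(95*0 + D(52)) = sqrt(95*0 + 4*52**2) = sqrt(0 + 4*2704) = sqrt(0 + 10816) = sqrt(10816) = 104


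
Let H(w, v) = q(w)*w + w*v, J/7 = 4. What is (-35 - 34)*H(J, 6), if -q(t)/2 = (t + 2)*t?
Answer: 3234168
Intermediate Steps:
J = 28 (J = 7*4 = 28)
q(t) = -2*t*(2 + t) (q(t) = -2*(t + 2)*t = -2*(2 + t)*t = -2*t*(2 + t))
H(w, v) = v*w - 2*w²*(2 + w) (H(w, v) = (-2*w*(2 + w))*w + w*v = -2*w²*(2 + w) + v*w = v*w - 2*w²*(2 + w))
(-35 - 34)*H(J, 6) = (-35 - 34)*(28*(6 - 2*28*(2 + 28))) = -1932*(6 - 2*28*30) = -1932*(6 - 1680) = -1932*(-1674) = -69*(-46872) = 3234168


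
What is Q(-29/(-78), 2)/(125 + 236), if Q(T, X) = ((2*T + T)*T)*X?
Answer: 841/366054 ≈ 0.0022975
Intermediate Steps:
Q(T, X) = 3*X*T**2 (Q(T, X) = ((3*T)*T)*X = (3*T**2)*X = 3*X*T**2)
Q(-29/(-78), 2)/(125 + 236) = (3*2*(-29/(-78))**2)/(125 + 236) = (3*2*(-29*(-1/78))**2)/361 = (3*2*(29/78)**2)*(1/361) = (3*2*(841/6084))*(1/361) = (841/1014)*(1/361) = 841/366054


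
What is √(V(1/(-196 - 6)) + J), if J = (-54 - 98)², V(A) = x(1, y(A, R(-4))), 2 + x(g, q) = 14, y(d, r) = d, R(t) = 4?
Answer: 2*√5779 ≈ 152.04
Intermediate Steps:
x(g, q) = 12 (x(g, q) = -2 + 14 = 12)
V(A) = 12
J = 23104 (J = (-152)² = 23104)
√(V(1/(-196 - 6)) + J) = √(12 + 23104) = √23116 = 2*√5779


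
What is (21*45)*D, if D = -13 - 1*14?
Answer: -25515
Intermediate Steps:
D = -27 (D = -13 - 14 = -27)
(21*45)*D = (21*45)*(-27) = 945*(-27) = -25515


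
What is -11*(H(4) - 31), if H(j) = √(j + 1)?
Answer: 341 - 11*√5 ≈ 316.40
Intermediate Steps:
H(j) = √(1 + j)
-11*(H(4) - 31) = -11*(√(1 + 4) - 31) = -11*(√5 - 31) = -11*(-31 + √5) = 341 - 11*√5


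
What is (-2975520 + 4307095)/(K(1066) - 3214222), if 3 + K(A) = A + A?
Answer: -1331575/3212093 ≈ -0.41455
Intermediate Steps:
K(A) = -3 + 2*A (K(A) = -3 + (A + A) = -3 + 2*A)
(-2975520 + 4307095)/(K(1066) - 3214222) = (-2975520 + 4307095)/((-3 + 2*1066) - 3214222) = 1331575/((-3 + 2132) - 3214222) = 1331575/(2129 - 3214222) = 1331575/(-3212093) = 1331575*(-1/3212093) = -1331575/3212093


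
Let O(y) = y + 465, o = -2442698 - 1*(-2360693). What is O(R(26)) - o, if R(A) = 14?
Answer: 82484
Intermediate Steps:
o = -82005 (o = -2442698 + 2360693 = -82005)
O(y) = 465 + y
O(R(26)) - o = (465 + 14) - 1*(-82005) = 479 + 82005 = 82484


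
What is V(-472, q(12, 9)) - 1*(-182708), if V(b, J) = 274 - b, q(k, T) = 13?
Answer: 183454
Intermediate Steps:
V(-472, q(12, 9)) - 1*(-182708) = (274 - 1*(-472)) - 1*(-182708) = (274 + 472) + 182708 = 746 + 182708 = 183454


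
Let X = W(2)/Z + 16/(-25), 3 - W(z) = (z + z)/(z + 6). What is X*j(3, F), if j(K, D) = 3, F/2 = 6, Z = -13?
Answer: -1623/650 ≈ -2.4969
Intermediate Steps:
F = 12 (F = 2*6 = 12)
W(z) = 3 - 2*z/(6 + z) (W(z) = 3 - (z + z)/(z + 6) = 3 - 2*z/(6 + z))
X = -541/650 (X = ((18 + 2)/(6 + 2))/(-13) + 16/(-25) = (20/8)*(-1/13) + 16*(-1/25) = ((⅛)*20)*(-1/13) - 16/25 = (5/2)*(-1/13) - 16/25 = -5/26 - 16/25 = -541/650 ≈ -0.83231)
X*j(3, F) = -541/650*3 = -1623/650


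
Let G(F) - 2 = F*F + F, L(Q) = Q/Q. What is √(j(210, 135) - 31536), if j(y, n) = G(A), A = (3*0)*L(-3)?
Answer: I*√31534 ≈ 177.58*I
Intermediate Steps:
L(Q) = 1
A = 0 (A = (3*0)*1 = 0*1 = 0)
G(F) = 2 + F + F² (G(F) = 2 + (F*F + F) = 2 + (F² + F) = 2 + (F + F²) = 2 + F + F²)
j(y, n) = 2 (j(y, n) = 2 + 0 + 0² = 2 + 0 + 0 = 2)
√(j(210, 135) - 31536) = √(2 - 31536) = √(-31534) = I*√31534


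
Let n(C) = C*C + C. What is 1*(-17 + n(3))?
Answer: -5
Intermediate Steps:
n(C) = C + C**2 (n(C) = C**2 + C = C + C**2)
1*(-17 + n(3)) = 1*(-17 + 3*(1 + 3)) = 1*(-17 + 3*4) = 1*(-17 + 12) = 1*(-5) = -5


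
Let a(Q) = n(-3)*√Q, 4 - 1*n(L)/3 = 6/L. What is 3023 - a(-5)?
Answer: 3023 - 18*I*√5 ≈ 3023.0 - 40.249*I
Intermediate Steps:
n(L) = 12 - 18/L
a(Q) = 18*√Q (a(Q) = (12 - 18/(-3))*√Q = (12 - 18*(-⅓))*√Q = (12 + 6)*√Q = 18*√Q)
3023 - a(-5) = 3023 - 18*√(-5) = 3023 - 18*I*√5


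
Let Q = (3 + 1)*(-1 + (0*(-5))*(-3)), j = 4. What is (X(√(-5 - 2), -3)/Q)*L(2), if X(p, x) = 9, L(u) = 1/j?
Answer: -9/16 ≈ -0.56250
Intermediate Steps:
L(u) = ¼ (L(u) = 1/4 = ¼)
Q = -4 (Q = 4*(-1 + 0*(-3)) = 4*(-1 + 0) = 4*(-1) = -4)
(X(√(-5 - 2), -3)/Q)*L(2) = (9/(-4))*(¼) = (9*(-¼))*(¼) = -9/4*¼ = -9/16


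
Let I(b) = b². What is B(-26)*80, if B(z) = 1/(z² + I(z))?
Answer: 10/169 ≈ 0.059172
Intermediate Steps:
B(z) = 1/(2*z²) (B(z) = 1/(z² + z²) = 1/(2*z²))
B(-26)*80 = ((½)/(-26)²)*80 = ((½)*(1/676))*80 = (1/1352)*80 = 10/169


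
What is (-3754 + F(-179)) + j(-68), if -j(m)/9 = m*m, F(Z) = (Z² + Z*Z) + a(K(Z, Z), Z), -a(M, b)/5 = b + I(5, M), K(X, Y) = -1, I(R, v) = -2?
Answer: 19617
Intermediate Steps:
a(M, b) = 10 - 5*b (a(M, b) = -5*(b - 2) = -5*(-2 + b) = 10 - 5*b)
F(Z) = 10 - 5*Z + 2*Z² (F(Z) = (Z² + Z*Z) + (10 - 5*Z) = (Z² + Z²) + (10 - 5*Z) = 2*Z² + (10 - 5*Z) = 10 - 5*Z + 2*Z²)
j(m) = -9*m² (j(m) = -9*m*m = -9*m²)
(-3754 + F(-179)) + j(-68) = (-3754 + (10 - 5*(-179) + 2*(-179)²)) - 9*(-68)² = (-3754 + (10 + 895 + 2*32041)) - 9*4624 = (-3754 + (10 + 895 + 64082)) - 41616 = (-3754 + 64987) - 41616 = 61233 - 41616 = 19617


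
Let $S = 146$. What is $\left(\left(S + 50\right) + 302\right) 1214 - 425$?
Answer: $604147$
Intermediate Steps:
$\left(\left(S + 50\right) + 302\right) 1214 - 425 = \left(\left(146 + 50\right) + 302\right) 1214 - 425 = \left(196 + 302\right) 1214 - 425 = 498 \cdot 1214 - 425 = 604572 - 425 = 604147$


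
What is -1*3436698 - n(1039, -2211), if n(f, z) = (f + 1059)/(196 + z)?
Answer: -6924944372/2015 ≈ -3.4367e+6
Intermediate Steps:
n(f, z) = (1059 + f)/(196 + z)
-1*3436698 - n(1039, -2211) = -1*3436698 - (1059 + 1039)/(196 - 2211) = -3436698 - 2098/(-2015) = -3436698 - (-1)*2098/2015 = -3436698 - 1*(-2098/2015) = -3436698 + 2098/2015 = -6924944372/2015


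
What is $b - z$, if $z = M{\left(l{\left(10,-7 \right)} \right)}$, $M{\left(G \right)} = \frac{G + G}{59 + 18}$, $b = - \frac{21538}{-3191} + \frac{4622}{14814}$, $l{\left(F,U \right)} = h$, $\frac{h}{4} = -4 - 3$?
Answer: $\frac{2025055933}{259993107} \approx 7.7889$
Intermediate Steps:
$h = -28$ ($h = 4 \left(-4 - 3\right) = 4 \left(-7\right) = -28$)
$l{\left(F,U \right)} = -28$
$b = \frac{166906367}{23635737}$ ($b = \left(-21538\right) \left(- \frac{1}{3191}\right) + 4622 \cdot \frac{1}{14814} = \frac{21538}{3191} + \frac{2311}{7407} = \frac{166906367}{23635737} \approx 7.0616$)
$M{\left(G \right)} = \frac{2 G}{77}$
$z = - \frac{8}{11}$ ($z = \frac{2}{77} \left(-28\right) = - \frac{8}{11} \approx -0.72727$)
$b - z = \frac{166906367}{23635737} - - \frac{8}{11} = \frac{166906367}{23635737} + \frac{8}{11} = \frac{2025055933}{259993107}$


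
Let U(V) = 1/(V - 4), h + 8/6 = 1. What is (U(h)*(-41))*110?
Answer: 13530/13 ≈ 1040.8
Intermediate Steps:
h = -⅓ (h = -4/3 + 1 = -⅓ ≈ -0.33333)
U(V) = 1/(-4 + V)
(U(h)*(-41))*110 = (-41/(-4 - ⅓))*110 = (-41/(-13/3))*110 = -3/13*(-41)*110 = (123/13)*110 = 13530/13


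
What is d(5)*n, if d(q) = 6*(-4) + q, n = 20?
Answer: -380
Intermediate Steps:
d(q) = -24 + q
d(5)*n = (-24 + 5)*20 = -19*20 = -380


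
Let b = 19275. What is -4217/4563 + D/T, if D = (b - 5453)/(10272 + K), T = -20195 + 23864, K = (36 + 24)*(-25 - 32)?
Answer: -5886236645/6372986958 ≈ -0.92362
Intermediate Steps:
K = -3420 (K = 60*(-57) = -3420)
T = 3669
D = 6911/3426 (D = (19275 - 5453)/(10272 - 3420) = 13822/6852 = 13822*(1/6852) = 6911/3426 ≈ 2.0172)
-4217/4563 + D/T = -4217/4563 + (6911/3426)/3669 = -4217*1/4563 + (6911/3426)*(1/3669) = -4217/4563 + 6911/12569994 = -5886236645/6372986958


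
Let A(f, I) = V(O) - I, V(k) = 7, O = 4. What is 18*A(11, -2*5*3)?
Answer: 666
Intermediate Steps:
A(f, I) = 7 - I
18*A(11, -2*5*3) = 18*(7 - (-2*5)*3) = 18*(7 - (-10)*3) = 18*(7 - 1*(-30)) = 18*(7 + 30) = 18*37 = 666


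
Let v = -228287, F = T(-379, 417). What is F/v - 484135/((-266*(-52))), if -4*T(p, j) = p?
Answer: -110523037327/3157665784 ≈ -35.002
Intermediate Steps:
T(p, j) = -p/4
F = 379/4 (F = -¼*(-379) = 379/4 ≈ 94.750)
F/v - 484135/((-266*(-52))) = (379/4)/(-228287) - 484135/((-266*(-52))) = (379/4)*(-1/228287) - 484135/13832 = -379/913148 - 484135*1/13832 = -379/913148 - 484135/13832 = -110523037327/3157665784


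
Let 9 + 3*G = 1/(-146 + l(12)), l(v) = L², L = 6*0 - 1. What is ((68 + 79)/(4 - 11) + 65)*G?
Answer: -57464/435 ≈ -132.10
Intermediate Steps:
L = -1 (L = 0 - 1 = -1)
l(v) = 1 (l(v) = (-1)² = 1)
G = -1306/435 (G = -3 + 1/(3*(-146 + 1)) = -3 + (⅓)/(-145) = -3 + (⅓)*(-1/145) = -3 - 1/435 = -1306/435 ≈ -3.0023)
((68 + 79)/(4 - 11) + 65)*G = ((68 + 79)/(4 - 11) + 65)*(-1306/435) = (147/(-7) + 65)*(-1306/435) = (147*(-⅐) + 65)*(-1306/435) = (-21 + 65)*(-1306/435) = 44*(-1306/435) = -57464/435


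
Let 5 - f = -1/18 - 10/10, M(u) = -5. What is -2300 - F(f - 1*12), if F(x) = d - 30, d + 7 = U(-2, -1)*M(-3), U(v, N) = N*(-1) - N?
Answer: -2253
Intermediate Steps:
U(v, N) = -2*N (U(v, N) = -N - N = -2*N)
d = -17 (d = -7 - 2*(-1)*(-5) = -7 + 2*(-5) = -7 - 10 = -17)
f = 109/18 (f = 5 - (-1/18 - 10/10) = 5 - (-1*1/18 - 10*⅒) = 5 - (-1/18 - 1) = 5 - 1*(-19/18) = 5 + 19/18 = 109/18 ≈ 6.0556)
F(x) = -47 (F(x) = -17 - 30 = -47)
-2300 - F(f - 1*12) = -2300 - 1*(-47) = -2300 + 47 = -2253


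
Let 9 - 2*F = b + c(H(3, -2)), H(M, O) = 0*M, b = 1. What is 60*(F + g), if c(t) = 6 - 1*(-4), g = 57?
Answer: 3360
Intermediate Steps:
H(M, O) = 0
c(t) = 10 (c(t) = 6 + 4 = 10)
F = -1 (F = 9/2 - (1 + 10)/2 = 9/2 - 1/2*11 = 9/2 - 11/2 = -1)
60*(F + g) = 60*(-1 + 57) = 60*56 = 3360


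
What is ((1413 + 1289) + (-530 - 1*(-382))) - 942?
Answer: 1612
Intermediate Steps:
((1413 + 1289) + (-530 - 1*(-382))) - 942 = (2702 + (-530 + 382)) - 942 = (2702 - 148) - 942 = 2554 - 942 = 1612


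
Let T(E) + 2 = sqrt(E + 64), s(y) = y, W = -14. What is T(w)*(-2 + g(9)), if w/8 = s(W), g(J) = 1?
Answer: 2 - 4*I*sqrt(3) ≈ 2.0 - 6.9282*I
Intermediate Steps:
w = -112 (w = 8*(-14) = -112)
T(E) = -2 + sqrt(64 + E) (T(E) = -2 + sqrt(E + 64) = -2 + sqrt(64 + E))
T(w)*(-2 + g(9)) = (-2 + sqrt(64 - 112))*(-2 + 1) = (-2 + sqrt(-48))*(-1) = (-2 + 4*I*sqrt(3))*(-1) = 2 - 4*I*sqrt(3)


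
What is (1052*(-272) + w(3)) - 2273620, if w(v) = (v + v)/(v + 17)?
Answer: -25597637/10 ≈ -2.5598e+6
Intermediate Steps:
w(v) = 2*v/(17 + v) (w(v) = (2*v)/(17 + v) = 2*v/(17 + v))
(1052*(-272) + w(3)) - 2273620 = (1052*(-272) + 2*3/(17 + 3)) - 2273620 = (-286144 + 2*3/20) - 2273620 = (-286144 + 2*3*(1/20)) - 2273620 = (-286144 + 3/10) - 2273620 = -2861437/10 - 2273620 = -25597637/10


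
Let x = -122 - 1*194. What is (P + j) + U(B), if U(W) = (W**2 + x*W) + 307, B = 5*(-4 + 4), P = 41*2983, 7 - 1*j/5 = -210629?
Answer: 1175790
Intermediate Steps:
j = 1053180 (j = 35 - 5*(-210629) = 35 + 1053145 = 1053180)
x = -316 (x = -122 - 194 = -316)
P = 122303
B = 0 (B = 5*0 = 0)
U(W) = 307 + W**2 - 316*W (U(W) = (W**2 - 316*W) + 307 = 307 + W**2 - 316*W)
(P + j) + U(B) = (122303 + 1053180) + (307 + 0**2 - 316*0) = 1175483 + (307 + 0 + 0) = 1175483 + 307 = 1175790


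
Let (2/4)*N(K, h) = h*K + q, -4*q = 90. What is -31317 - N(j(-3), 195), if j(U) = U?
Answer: -30102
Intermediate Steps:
q = -45/2 (q = -¼*90 = -45/2 ≈ -22.500)
N(K, h) = -45 + 2*K*h (N(K, h) = 2*(h*K - 45/2) = 2*(K*h - 45/2) = 2*(-45/2 + K*h) = -45 + 2*K*h)
-31317 - N(j(-3), 195) = -31317 - (-45 + 2*(-3)*195) = -31317 - (-45 - 1170) = -31317 - 1*(-1215) = -31317 + 1215 = -30102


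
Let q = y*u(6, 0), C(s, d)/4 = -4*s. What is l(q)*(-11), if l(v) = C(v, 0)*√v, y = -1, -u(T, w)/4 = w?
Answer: 0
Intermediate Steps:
u(T, w) = -4*w
C(s, d) = -16*s (C(s, d) = 4*(-4*s) = -16*s)
q = 0 (q = -(-4)*0 = -1*0 = 0)
l(v) = -16*v^(3/2) (l(v) = (-16*v)*√v = -16*v^(3/2))
l(q)*(-11) = -16*0^(3/2)*(-11) = -16*0*(-11) = 0*(-11) = 0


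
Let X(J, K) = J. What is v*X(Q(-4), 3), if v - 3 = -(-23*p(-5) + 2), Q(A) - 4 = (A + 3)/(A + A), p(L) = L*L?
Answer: 2376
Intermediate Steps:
p(L) = L²
Q(A) = 4 + (3 + A)/(2*A) (Q(A) = 4 + (A + 3)/(A + A) = 4 + (3 + A)/((2*A)) = 4 + (3 + A)*(1/(2*A)) = 4 + (3 + A)/(2*A))
v = 576 (v = 3 - (-23*(-5)² + 2) = 3 - (-23*25 + 2) = 3 - (-575 + 2) = 3 - 1*(-573) = 3 + 573 = 576)
v*X(Q(-4), 3) = 576*((3/2)*(1 + 3*(-4))/(-4)) = 576*((3/2)*(-¼)*(1 - 12)) = 576*((3/2)*(-¼)*(-11)) = 576*(33/8) = 2376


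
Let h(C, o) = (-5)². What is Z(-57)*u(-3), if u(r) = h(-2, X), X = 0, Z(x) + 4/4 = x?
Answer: -1450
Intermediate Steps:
Z(x) = -1 + x
h(C, o) = 25
u(r) = 25
Z(-57)*u(-3) = (-1 - 57)*25 = -58*25 = -1450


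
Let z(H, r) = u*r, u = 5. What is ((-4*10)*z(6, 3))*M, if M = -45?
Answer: 27000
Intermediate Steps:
z(H, r) = 5*r
((-4*10)*z(6, 3))*M = ((-4*10)*(5*3))*(-45) = -40*15*(-45) = -600*(-45) = 27000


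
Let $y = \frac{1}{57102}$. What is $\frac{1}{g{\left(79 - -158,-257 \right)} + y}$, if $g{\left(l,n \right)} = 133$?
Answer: $\frac{57102}{7594567} \approx 0.0075188$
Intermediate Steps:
$y = \frac{1}{57102} \approx 1.7513 \cdot 10^{-5}$
$\frac{1}{g{\left(79 - -158,-257 \right)} + y} = \frac{1}{133 + \frac{1}{57102}} = \frac{1}{\frac{7594567}{57102}} = \frac{57102}{7594567}$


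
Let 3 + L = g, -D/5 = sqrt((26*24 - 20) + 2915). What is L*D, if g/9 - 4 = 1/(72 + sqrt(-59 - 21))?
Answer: -326925*sqrt(391)/658 + 135*I*sqrt(1955)/1316 ≈ -9824.5 + 4.5358*I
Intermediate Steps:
D = -15*sqrt(391) (D = -5*sqrt((26*24 - 20) + 2915) = -5*sqrt((624 - 20) + 2915) = -5*sqrt(604 + 2915) = -15*sqrt(391) ≈ -296.61)
g = 36 + 9/(72 + 4*I*sqrt(5)) (g = 36 + 9/(72 + sqrt(-59 - 21)) = 36 + 9/(72 + sqrt(-80)) = 36 + 9/(72 + 4*I*sqrt(5)) ≈ 36.123 - 0.015292*I)
L = 21795/658 - 9*I*sqrt(5)/1316 (L = -3 + (23769/658 - 9*I*sqrt(5)/1316) = 21795/658 - 9*I*sqrt(5)/1316 ≈ 33.123 - 0.015292*I)
L*D = (21795/658 - 9*I*sqrt(5)/1316)*(-15*sqrt(391)) = -15*sqrt(391)*(21795/658 - 9*I*sqrt(5)/1316)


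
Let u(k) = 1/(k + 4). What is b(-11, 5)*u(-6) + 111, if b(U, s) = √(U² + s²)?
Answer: 111 - √146/2 ≈ 104.96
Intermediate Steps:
u(k) = 1/(4 + k)
b(-11, 5)*u(-6) + 111 = √((-11)² + 5²)/(4 - 6) + 111 = √(121 + 25)/(-2) + 111 = √146*(-½) + 111 = -√146/2 + 111 = 111 - √146/2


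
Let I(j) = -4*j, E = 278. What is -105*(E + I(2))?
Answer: -28350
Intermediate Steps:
-105*(E + I(2)) = -105*(278 - 4*2) = -105*(278 - 8) = -105*270 = -28350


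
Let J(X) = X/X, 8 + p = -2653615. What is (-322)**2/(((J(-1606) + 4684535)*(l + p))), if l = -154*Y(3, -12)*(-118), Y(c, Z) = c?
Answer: -529/62120460762 ≈ -8.5157e-9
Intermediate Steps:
p = -2653623 (p = -8 - 2653615 = -2653623)
J(X) = 1
l = 54516 (l = -154*3*(-118) = -462*(-118) = 54516)
(-322)**2/(((J(-1606) + 4684535)*(l + p))) = (-322)**2/(((1 + 4684535)*(54516 - 2653623))) = 103684/((4684536*(-2599107))) = 103684/(-12175610309352) = 103684*(-1/12175610309352) = -529/62120460762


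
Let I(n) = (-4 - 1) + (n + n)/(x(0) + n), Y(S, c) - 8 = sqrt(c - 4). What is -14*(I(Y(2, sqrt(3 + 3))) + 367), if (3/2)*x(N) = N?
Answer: -5096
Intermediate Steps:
x(N) = 2*N/3
Y(S, c) = 8 + sqrt(-4 + c) (Y(S, c) = 8 + sqrt(c - 4) = 8 + sqrt(-4 + c))
I(n) = -3 (I(n) = (-4 - 1) + (n + n)/((2/3)*0 + n) = -5 + (2*n)/(0 + n) = -5 + (2*n)/n = -5 + 2 = -3)
-14*(I(Y(2, sqrt(3 + 3))) + 367) = -14*(-3 + 367) = -14*364 = -5096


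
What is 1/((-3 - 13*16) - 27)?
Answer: -1/238 ≈ -0.0042017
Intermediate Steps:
1/((-3 - 13*16) - 27) = 1/((-3 - 208) - 27) = 1/(-211 - 27) = 1/(-238) = -1/238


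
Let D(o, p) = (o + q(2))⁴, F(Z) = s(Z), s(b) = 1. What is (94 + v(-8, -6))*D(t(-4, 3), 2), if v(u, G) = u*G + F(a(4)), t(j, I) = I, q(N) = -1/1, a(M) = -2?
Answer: 2288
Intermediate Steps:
q(N) = -1 (q(N) = -1*1 = -1)
F(Z) = 1
D(o, p) = (-1 + o)⁴ (D(o, p) = (o - 1)⁴ = (-1 + o)⁴)
v(u, G) = 1 + G*u (v(u, G) = u*G + 1 = G*u + 1 = 1 + G*u)
(94 + v(-8, -6))*D(t(-4, 3), 2) = (94 + (1 - 6*(-8)))*(-1 + 3)⁴ = (94 + (1 + 48))*2⁴ = (94 + 49)*16 = 143*16 = 2288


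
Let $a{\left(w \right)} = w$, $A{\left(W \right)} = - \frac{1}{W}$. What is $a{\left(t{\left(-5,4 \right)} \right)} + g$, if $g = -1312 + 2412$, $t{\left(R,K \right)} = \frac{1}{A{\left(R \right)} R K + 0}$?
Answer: $\frac{4399}{4} \approx 1099.8$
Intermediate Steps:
$t{\left(R,K \right)} = - \frac{1}{K}$ ($t{\left(R,K \right)} = \frac{1}{- \frac{1}{R} R K + 0} = \frac{1}{- K + 0} = \frac{1}{\left(-1\right) K} = - \frac{1}{K}$)
$g = 1100$
$a{\left(t{\left(-5,4 \right)} \right)} + g = - \frac{1}{4} + 1100 = \frac{4399}{4}$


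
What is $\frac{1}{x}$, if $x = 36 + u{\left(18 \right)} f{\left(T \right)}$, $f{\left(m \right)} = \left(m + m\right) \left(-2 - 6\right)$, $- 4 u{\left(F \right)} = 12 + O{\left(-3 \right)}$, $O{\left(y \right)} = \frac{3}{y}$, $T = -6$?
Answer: $- \frac{1}{228} \approx -0.004386$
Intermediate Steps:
$u{\left(F \right)} = - \frac{11}{4}$ ($u{\left(F \right)} = - \frac{12 + \frac{3}{-3}}{4} = - \frac{12 + 3 \left(- \frac{1}{3}\right)}{4} = - \frac{12 - 1}{4} = \left(- \frac{1}{4}\right) 11 = - \frac{11}{4}$)
$f{\left(m \right)} = - 16 m$ ($f{\left(m \right)} = 2 m \left(-8\right) = - 16 m$)
$x = -228$ ($x = 36 - \frac{11 \left(\left(-16\right) \left(-6\right)\right)}{4} = 36 - 264 = -228$)
$\frac{1}{x} = \frac{1}{-228} = - \frac{1}{228}$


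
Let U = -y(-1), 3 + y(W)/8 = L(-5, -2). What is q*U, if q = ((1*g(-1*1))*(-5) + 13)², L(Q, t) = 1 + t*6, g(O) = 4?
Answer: 5488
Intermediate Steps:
L(Q, t) = 1 + 6*t
y(W) = -112 (y(W) = -24 + 8*(1 + 6*(-2)) = -24 + 8*(1 - 12) = -24 + 8*(-11) = -24 - 88 = -112)
q = 49 (q = ((1*4)*(-5) + 13)² = (4*(-5) + 13)² = (-20 + 13)² = (-7)² = 49)
U = 112 (U = -1*(-112) = 112)
q*U = 49*112 = 5488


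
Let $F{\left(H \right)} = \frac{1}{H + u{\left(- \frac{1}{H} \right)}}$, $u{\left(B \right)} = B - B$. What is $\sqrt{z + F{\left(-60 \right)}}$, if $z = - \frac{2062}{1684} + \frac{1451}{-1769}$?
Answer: $\frac{i \sqrt{1029006797971065}}{22342470} \approx 1.4357 i$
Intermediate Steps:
$u{\left(B \right)} = 0$
$z = - \frac{3045581}{1489498}$ ($z = \left(-2062\right) \frac{1}{1684} + 1451 \left(- \frac{1}{1769}\right) = - \frac{1031}{842} - \frac{1451}{1769} = - \frac{3045581}{1489498} \approx -2.0447$)
$F{\left(H \right)} = \frac{1}{H}$ ($F{\left(H \right)} = \frac{1}{H + 0} = \frac{1}{H}$)
$\sqrt{z + F{\left(-60 \right)}} = \sqrt{- \frac{3045581}{1489498} + \frac{1}{-60}} = \sqrt{- \frac{3045581}{1489498} - \frac{1}{60}} = \sqrt{- \frac{92112179}{44684940}} = \frac{i \sqrt{1029006797971065}}{22342470}$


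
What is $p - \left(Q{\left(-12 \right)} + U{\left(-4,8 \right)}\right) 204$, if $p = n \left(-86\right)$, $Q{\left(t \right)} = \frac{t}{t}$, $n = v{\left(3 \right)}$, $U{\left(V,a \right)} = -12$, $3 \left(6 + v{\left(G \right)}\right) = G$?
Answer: $2674$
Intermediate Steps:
$v{\left(G \right)} = -6 + \frac{G}{3}$
$n = -5$ ($n = -6 + \frac{1}{3} \cdot 3 = -6 + 1 = -5$)
$Q{\left(t \right)} = 1$
$p = 430$ ($p = \left(-5\right) \left(-86\right) = 430$)
$p - \left(Q{\left(-12 \right)} + U{\left(-4,8 \right)}\right) 204 = 430 - \left(1 - 12\right) 204 = 430 - \left(-11\right) 204 = 430 - -2244 = 430 + 2244 = 2674$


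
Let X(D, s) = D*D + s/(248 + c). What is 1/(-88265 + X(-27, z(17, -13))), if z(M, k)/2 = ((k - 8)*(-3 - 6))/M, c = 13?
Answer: -493/43155206 ≈ -1.1424e-5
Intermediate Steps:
z(M, k) = 2*(72 - 9*k)/M (z(M, k) = 2*(((k - 8)*(-3 - 6))/M) = 2*(((-8 + k)*(-9))/M) = 2*((72 - 9*k)/M) = 2*(72 - 9*k)/M)
X(D, s) = D**2 + s/261 (X(D, s) = D*D + s/(248 + 13) = D**2 + s/261)
1/(-88265 + X(-27, z(17, -13))) = 1/(-88265 + ((-27)**2 + (18*(8 - 1*(-13))/17)/261)) = 1/(-88265 + (729 + (18*(1/17)*(8 + 13))/261)) = 1/(-88265 + (729 + (18*(1/17)*21)/261)) = 1/(-88265 + (729 + (1/261)*(378/17))) = 1/(-88265 + (729 + 42/493)) = 1/(-88265 + 359439/493) = 1/(-43155206/493) = -493/43155206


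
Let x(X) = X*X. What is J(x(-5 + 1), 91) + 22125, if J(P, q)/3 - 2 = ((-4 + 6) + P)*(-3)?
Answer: 21969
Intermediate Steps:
x(X) = X²
J(P, q) = -12 - 9*P (J(P, q) = 6 + 3*(((-4 + 6) + P)*(-3)) = 6 + 3*((2 + P)*(-3)) = 6 + 3*(-6 - 3*P) = 6 + (-18 - 9*P) = -12 - 9*P)
J(x(-5 + 1), 91) + 22125 = (-12 - 9*(-5 + 1)²) + 22125 = (-12 - 9*(-4)²) + 22125 = (-12 - 9*16) + 22125 = (-12 - 144) + 22125 = -156 + 22125 = 21969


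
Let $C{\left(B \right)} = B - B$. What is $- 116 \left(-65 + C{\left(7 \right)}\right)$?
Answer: $7540$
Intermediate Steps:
$C{\left(B \right)} = 0$
$- 116 \left(-65 + C{\left(7 \right)}\right) = - 116 \left(-65 + 0\right) = \left(-116\right) \left(-65\right) = 7540$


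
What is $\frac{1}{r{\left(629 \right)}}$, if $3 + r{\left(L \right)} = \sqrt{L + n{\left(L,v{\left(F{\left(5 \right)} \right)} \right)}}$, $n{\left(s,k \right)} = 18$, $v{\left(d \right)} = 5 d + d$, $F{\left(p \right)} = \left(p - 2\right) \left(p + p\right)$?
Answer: $\frac{3}{638} + \frac{\sqrt{647}}{638} \approx 0.044571$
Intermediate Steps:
$F{\left(p \right)} = 2 p \left(-2 + p\right)$ ($F{\left(p \right)} = \left(-2 + p\right) 2 p = 2 p \left(-2 + p\right)$)
$v{\left(d \right)} = 6 d$
$r{\left(L \right)} = -3 + \sqrt{18 + L}$ ($r{\left(L \right)} = -3 + \sqrt{L + 18} = -3 + \sqrt{18 + L}$)
$\frac{1}{r{\left(629 \right)}} = \frac{1}{-3 + \sqrt{18 + 629}} = \frac{1}{-3 + \sqrt{647}}$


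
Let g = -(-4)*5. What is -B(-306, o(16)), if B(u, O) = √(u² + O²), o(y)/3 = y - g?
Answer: -6*√2605 ≈ -306.24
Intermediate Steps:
g = 20 (g = -1*(-20) = 20)
o(y) = -60 + 3*y (o(y) = 3*(y - 1*20) = 3*(y - 20) = 3*(-20 + y) = -60 + 3*y)
B(u, O) = √(O² + u²)
-B(-306, o(16)) = -√((-60 + 3*16)² + (-306)²) = -√((-60 + 48)² + 93636) = -√((-12)² + 93636) = -√(144 + 93636) = -√93780 = -6*√2605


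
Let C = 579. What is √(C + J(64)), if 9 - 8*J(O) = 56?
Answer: √9170/4 ≈ 23.940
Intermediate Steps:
J(O) = -47/8 (J(O) = 9/8 - ⅛*56 = 9/8 - 7 = -47/8)
√(C + J(64)) = √(579 - 47/8) = √(4585/8) = √9170/4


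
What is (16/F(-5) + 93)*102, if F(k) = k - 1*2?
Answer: 64770/7 ≈ 9252.9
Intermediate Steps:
F(k) = -2 + k (F(k) = k - 2 = -2 + k)
(16/F(-5) + 93)*102 = (16/(-2 - 5) + 93)*102 = (16/(-7) + 93)*102 = (16*(-1/7) + 93)*102 = (-16/7 + 93)*102 = (635/7)*102 = 64770/7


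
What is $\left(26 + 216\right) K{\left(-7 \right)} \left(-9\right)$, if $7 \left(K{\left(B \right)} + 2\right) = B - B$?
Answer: $4356$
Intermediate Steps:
$K{\left(B \right)} = -2$ ($K{\left(B \right)} = -2 + \frac{B - B}{7} = -2 + \frac{1}{7} \cdot 0 = -2 + 0 = -2$)
$\left(26 + 216\right) K{\left(-7 \right)} \left(-9\right) = \left(26 + 216\right) \left(-2\right) \left(-9\right) = 242 \left(-2\right) \left(-9\right) = \left(-484\right) \left(-9\right) = 4356$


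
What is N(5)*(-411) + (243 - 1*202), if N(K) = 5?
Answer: -2014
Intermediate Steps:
N(5)*(-411) + (243 - 1*202) = 5*(-411) + (243 - 1*202) = -2055 + (243 - 202) = -2055 + 41 = -2014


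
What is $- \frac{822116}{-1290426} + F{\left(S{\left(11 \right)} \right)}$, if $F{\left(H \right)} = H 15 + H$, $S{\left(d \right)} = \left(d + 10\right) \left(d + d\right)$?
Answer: $\frac{4769825554}{645213} \approx 7392.6$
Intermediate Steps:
$S{\left(d \right)} = 2 d \left(10 + d\right)$ ($S{\left(d \right)} = \left(10 + d\right) 2 d = 2 d \left(10 + d\right)$)
$F{\left(H \right)} = 16 H$ ($F{\left(H \right)} = 15 H + H = 16 H$)
$- \frac{822116}{-1290426} + F{\left(S{\left(11 \right)} \right)} = - \frac{822116}{-1290426} + 16 \cdot 2 \cdot 11 \left(10 + 11\right) = \left(-822116\right) \left(- \frac{1}{1290426}\right) + 16 \cdot 2 \cdot 11 \cdot 21 = \frac{411058}{645213} + 16 \cdot 462 = \frac{411058}{645213} + 7392 = \frac{4769825554}{645213}$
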